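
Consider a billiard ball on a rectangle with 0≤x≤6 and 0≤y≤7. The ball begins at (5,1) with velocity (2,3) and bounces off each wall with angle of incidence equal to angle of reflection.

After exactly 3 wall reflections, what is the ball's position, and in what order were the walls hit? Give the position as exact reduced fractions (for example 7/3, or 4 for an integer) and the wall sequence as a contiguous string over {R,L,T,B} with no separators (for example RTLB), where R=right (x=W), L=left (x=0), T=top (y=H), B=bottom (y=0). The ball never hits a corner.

Final position: (0,5/2)
Wall sequence: RTL

1. t=1/2 → R at (6,5/2); v=(-2,3)
2. t=3/2 → T at (3,7); v=(-2,-3)
3. t=3/2 → L at (0,5/2); v=(2,-3)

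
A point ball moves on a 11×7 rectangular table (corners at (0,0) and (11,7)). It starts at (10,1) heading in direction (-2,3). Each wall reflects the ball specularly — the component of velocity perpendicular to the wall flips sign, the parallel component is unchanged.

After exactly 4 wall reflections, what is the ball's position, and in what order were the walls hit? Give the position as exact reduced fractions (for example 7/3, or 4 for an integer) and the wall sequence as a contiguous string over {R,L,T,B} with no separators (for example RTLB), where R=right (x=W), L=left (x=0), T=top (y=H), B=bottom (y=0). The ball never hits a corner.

Final position: (10/3,7)
Wall sequence: TBLT

1. t=2 → T at (6,7); v=(-2,-3)
2. t=7/3 → B at (4/3,0); v=(-2,3)
3. t=2/3 → L at (0,2); v=(2,3)
4. t=5/3 → T at (10/3,7); v=(2,-3)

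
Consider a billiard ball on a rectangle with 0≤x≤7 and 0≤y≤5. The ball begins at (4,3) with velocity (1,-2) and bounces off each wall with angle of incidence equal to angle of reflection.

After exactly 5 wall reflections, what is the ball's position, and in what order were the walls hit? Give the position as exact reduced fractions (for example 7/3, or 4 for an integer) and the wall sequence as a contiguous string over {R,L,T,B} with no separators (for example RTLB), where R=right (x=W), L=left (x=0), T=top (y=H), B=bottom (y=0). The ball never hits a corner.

1. t=3/2 → B at (11/2,0); v=(1,2)
2. t=3/2 → R at (7,3); v=(-1,2)
3. t=1 → T at (6,5); v=(-1,-2)
4. t=5/2 → B at (7/2,0); v=(-1,2)
5. t=5/2 → T at (1,5); v=(-1,-2)

Final position: (1,5)
Wall sequence: BRTBT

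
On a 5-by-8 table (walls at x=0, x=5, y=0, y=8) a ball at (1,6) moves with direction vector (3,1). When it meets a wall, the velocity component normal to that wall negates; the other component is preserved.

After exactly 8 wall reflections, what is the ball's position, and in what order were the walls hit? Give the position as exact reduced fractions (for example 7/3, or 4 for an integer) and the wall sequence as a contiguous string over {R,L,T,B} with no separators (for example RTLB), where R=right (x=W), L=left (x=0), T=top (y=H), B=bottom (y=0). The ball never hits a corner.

Final position: (1,0)
Wall sequence: RTLRLRLB

1. t=4/3 → R at (5,22/3); v=(-3,1)
2. t=2/3 → T at (3,8); v=(-3,-1)
3. t=1 → L at (0,7); v=(3,-1)
4. t=5/3 → R at (5,16/3); v=(-3,-1)
5. t=5/3 → L at (0,11/3); v=(3,-1)
6. t=5/3 → R at (5,2); v=(-3,-1)
7. t=5/3 → L at (0,1/3); v=(3,-1)
8. t=1/3 → B at (1,0); v=(3,1)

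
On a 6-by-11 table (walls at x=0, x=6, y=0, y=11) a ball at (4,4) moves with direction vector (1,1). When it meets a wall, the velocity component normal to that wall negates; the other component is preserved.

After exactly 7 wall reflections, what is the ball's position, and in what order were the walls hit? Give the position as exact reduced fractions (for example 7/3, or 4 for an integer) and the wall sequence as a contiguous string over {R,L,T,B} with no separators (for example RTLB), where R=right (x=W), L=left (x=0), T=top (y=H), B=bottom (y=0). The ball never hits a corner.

1. t=2 → R at (6,6); v=(-1,1)
2. t=5 → T at (1,11); v=(-1,-1)
3. t=1 → L at (0,10); v=(1,-1)
4. t=6 → R at (6,4); v=(-1,-1)
5. t=4 → B at (2,0); v=(-1,1)
6. t=2 → L at (0,2); v=(1,1)
7. t=6 → R at (6,8); v=(-1,1)

Final position: (6,8)
Wall sequence: RTLRBLR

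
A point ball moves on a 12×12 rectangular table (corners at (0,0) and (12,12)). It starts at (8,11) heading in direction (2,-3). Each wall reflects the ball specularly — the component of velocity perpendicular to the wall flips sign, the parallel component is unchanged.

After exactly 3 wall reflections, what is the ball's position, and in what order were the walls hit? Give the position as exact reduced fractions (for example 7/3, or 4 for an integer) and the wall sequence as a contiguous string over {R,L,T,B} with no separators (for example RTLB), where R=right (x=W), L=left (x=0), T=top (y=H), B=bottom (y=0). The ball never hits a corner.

1. t=2 → R at (12,5); v=(-2,-3)
2. t=5/3 → B at (26/3,0); v=(-2,3)
3. t=4 → T at (2/3,12); v=(-2,-3)

Final position: (2/3,12)
Wall sequence: RBT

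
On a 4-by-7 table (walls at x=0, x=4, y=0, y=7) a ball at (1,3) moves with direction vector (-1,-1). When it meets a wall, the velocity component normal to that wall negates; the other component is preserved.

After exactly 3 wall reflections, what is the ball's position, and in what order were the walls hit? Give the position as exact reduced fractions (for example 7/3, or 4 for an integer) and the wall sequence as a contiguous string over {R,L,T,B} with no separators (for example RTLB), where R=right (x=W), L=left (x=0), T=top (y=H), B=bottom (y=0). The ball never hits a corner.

Final position: (4,2)
Wall sequence: LBR

1. t=1 → L at (0,2); v=(1,-1)
2. t=2 → B at (2,0); v=(1,1)
3. t=2 → R at (4,2); v=(-1,1)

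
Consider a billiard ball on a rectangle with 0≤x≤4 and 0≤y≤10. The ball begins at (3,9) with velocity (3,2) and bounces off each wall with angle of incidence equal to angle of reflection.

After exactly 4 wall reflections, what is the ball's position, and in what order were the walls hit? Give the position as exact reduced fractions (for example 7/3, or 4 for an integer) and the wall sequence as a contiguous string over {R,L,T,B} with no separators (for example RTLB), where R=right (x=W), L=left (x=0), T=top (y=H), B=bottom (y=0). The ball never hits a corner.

Final position: (4,5)
Wall sequence: RTLR

1. t=1/3 → R at (4,29/3); v=(-3,2)
2. t=1/6 → T at (7/2,10); v=(-3,-2)
3. t=7/6 → L at (0,23/3); v=(3,-2)
4. t=4/3 → R at (4,5); v=(-3,-2)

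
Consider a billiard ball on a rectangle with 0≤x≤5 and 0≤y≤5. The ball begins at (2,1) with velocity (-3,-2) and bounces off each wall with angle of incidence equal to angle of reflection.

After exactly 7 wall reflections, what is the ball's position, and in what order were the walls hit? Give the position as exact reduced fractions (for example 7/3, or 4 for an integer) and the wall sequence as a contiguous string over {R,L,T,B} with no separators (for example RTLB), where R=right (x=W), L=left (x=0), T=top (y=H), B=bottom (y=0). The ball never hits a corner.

Final position: (5,1/3)
Wall sequence: BLRTLBR

1. t=1/2 → B at (1/2,0); v=(-3,2)
2. t=1/6 → L at (0,1/3); v=(3,2)
3. t=5/3 → R at (5,11/3); v=(-3,2)
4. t=2/3 → T at (3,5); v=(-3,-2)
5. t=1 → L at (0,3); v=(3,-2)
6. t=3/2 → B at (9/2,0); v=(3,2)
7. t=1/6 → R at (5,1/3); v=(-3,2)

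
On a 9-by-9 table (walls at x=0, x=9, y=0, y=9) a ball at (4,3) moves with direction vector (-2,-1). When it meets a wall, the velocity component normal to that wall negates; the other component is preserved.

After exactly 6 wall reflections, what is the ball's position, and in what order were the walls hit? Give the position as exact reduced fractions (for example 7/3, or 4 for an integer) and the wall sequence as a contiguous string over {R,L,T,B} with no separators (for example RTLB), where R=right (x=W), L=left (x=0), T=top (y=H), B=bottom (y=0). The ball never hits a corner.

Final position: (9,11/2)
Wall sequence: LBRLTR

1. t=2 → L at (0,1); v=(2,-1)
2. t=1 → B at (2,0); v=(2,1)
3. t=7/2 → R at (9,7/2); v=(-2,1)
4. t=9/2 → L at (0,8); v=(2,1)
5. t=1 → T at (2,9); v=(2,-1)
6. t=7/2 → R at (9,11/2); v=(-2,-1)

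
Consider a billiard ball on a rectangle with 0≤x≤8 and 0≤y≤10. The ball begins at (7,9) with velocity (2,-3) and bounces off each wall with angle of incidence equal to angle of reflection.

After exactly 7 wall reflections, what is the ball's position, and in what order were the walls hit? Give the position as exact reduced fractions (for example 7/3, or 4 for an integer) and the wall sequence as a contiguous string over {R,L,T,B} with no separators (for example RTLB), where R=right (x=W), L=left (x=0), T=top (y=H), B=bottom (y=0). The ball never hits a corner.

Final position: (0,17/2)
Wall sequence: RBLTRBL

1. t=1/2 → R at (8,15/2); v=(-2,-3)
2. t=5/2 → B at (3,0); v=(-2,3)
3. t=3/2 → L at (0,9/2); v=(2,3)
4. t=11/6 → T at (11/3,10); v=(2,-3)
5. t=13/6 → R at (8,7/2); v=(-2,-3)
6. t=7/6 → B at (17/3,0); v=(-2,3)
7. t=17/6 → L at (0,17/2); v=(2,3)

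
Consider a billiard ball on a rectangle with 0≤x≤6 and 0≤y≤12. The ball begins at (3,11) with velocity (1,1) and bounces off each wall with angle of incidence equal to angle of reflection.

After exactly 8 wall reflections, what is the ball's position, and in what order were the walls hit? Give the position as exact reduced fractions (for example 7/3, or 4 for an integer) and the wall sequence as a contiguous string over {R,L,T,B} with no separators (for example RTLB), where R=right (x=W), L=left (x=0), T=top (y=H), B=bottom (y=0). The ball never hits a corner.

1. t=1 → T at (4,12); v=(1,-1)
2. t=2 → R at (6,10); v=(-1,-1)
3. t=6 → L at (0,4); v=(1,-1)
4. t=4 → B at (4,0); v=(1,1)
5. t=2 → R at (6,2); v=(-1,1)
6. t=6 → L at (0,8); v=(1,1)
7. t=4 → T at (4,12); v=(1,-1)
8. t=2 → R at (6,10); v=(-1,-1)

Final position: (6,10)
Wall sequence: TRLBRLTR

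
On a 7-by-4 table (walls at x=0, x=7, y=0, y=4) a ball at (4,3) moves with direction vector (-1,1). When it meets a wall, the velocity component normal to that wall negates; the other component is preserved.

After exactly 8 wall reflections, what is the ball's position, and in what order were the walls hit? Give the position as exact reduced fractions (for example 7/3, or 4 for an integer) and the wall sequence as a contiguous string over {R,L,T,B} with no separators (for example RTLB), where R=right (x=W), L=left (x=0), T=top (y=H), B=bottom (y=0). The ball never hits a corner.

1. t=1 → T at (3,4); v=(-1,-1)
2. t=3 → L at (0,1); v=(1,-1)
3. t=1 → B at (1,0); v=(1,1)
4. t=4 → T at (5,4); v=(1,-1)
5. t=2 → R at (7,2); v=(-1,-1)
6. t=2 → B at (5,0); v=(-1,1)
7. t=4 → T at (1,4); v=(-1,-1)
8. t=1 → L at (0,3); v=(1,-1)

Final position: (0,3)
Wall sequence: TLBTRBTL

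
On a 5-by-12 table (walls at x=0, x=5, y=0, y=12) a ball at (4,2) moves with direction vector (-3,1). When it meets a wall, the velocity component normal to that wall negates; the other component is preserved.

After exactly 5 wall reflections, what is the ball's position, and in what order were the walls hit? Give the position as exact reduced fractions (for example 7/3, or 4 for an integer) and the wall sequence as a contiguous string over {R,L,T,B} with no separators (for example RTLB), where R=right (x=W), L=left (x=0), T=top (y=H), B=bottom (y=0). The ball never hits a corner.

Final position: (0,10)
Wall sequence: LRLRL

1. t=4/3 → L at (0,10/3); v=(3,1)
2. t=5/3 → R at (5,5); v=(-3,1)
3. t=5/3 → L at (0,20/3); v=(3,1)
4. t=5/3 → R at (5,25/3); v=(-3,1)
5. t=5/3 → L at (0,10); v=(3,1)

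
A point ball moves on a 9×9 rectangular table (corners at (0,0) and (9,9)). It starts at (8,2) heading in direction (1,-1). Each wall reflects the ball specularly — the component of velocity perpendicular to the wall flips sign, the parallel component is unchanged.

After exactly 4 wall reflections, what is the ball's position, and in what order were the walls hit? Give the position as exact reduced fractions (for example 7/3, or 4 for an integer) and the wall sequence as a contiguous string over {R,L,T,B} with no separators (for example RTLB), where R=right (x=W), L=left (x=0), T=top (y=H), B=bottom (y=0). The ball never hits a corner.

1. t=1 → R at (9,1); v=(-1,-1)
2. t=1 → B at (8,0); v=(-1,1)
3. t=8 → L at (0,8); v=(1,1)
4. t=1 → T at (1,9); v=(1,-1)

Final position: (1,9)
Wall sequence: RBLT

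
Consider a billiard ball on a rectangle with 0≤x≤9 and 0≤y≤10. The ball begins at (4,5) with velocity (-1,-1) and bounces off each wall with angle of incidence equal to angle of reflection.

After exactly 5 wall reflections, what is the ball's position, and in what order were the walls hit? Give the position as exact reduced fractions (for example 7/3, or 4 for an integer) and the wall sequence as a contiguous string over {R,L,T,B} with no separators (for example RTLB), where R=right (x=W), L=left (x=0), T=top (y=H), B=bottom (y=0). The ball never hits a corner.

1. t=4 → L at (0,1); v=(1,-1)
2. t=1 → B at (1,0); v=(1,1)
3. t=8 → R at (9,8); v=(-1,1)
4. t=2 → T at (7,10); v=(-1,-1)
5. t=7 → L at (0,3); v=(1,-1)

Final position: (0,3)
Wall sequence: LBRTL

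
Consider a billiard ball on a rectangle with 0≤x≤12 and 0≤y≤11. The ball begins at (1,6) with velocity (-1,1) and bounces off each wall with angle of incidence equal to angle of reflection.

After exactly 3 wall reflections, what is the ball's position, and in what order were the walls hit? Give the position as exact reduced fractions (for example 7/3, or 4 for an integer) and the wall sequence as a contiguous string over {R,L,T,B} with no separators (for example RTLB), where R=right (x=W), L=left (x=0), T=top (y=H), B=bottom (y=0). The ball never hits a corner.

Final position: (12,3)
Wall sequence: LTR

1. t=1 → L at (0,7); v=(1,1)
2. t=4 → T at (4,11); v=(1,-1)
3. t=8 → R at (12,3); v=(-1,-1)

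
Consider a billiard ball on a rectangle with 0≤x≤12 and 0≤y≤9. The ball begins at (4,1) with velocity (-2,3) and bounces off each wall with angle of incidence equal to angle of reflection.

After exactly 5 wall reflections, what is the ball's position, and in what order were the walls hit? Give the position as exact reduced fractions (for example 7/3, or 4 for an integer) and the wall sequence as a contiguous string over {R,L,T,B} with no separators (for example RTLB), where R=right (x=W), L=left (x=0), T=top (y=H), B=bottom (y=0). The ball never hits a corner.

Final position: (32/3,9)
Wall sequence: LTBRT

1. t=2 → L at (0,7); v=(2,3)
2. t=2/3 → T at (4/3,9); v=(2,-3)
3. t=3 → B at (22/3,0); v=(2,3)
4. t=7/3 → R at (12,7); v=(-2,3)
5. t=2/3 → T at (32/3,9); v=(-2,-3)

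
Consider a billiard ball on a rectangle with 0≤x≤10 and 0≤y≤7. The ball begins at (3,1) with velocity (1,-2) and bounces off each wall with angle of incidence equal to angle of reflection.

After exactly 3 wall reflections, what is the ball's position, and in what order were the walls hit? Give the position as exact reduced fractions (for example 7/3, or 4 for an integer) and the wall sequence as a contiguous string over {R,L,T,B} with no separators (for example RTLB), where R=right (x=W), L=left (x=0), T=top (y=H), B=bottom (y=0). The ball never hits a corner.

1. t=1/2 → B at (7/2,0); v=(1,2)
2. t=7/2 → T at (7,7); v=(1,-2)
3. t=3 → R at (10,1); v=(-1,-2)

Final position: (10,1)
Wall sequence: BTR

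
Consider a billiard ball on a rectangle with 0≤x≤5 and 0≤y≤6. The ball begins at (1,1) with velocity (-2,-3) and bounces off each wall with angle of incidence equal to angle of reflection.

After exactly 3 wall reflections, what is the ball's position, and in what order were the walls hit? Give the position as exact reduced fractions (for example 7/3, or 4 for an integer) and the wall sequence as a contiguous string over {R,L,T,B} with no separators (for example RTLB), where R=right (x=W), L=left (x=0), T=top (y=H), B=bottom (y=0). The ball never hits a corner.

1. t=1/3 → B at (1/3,0); v=(-2,3)
2. t=1/6 → L at (0,1/2); v=(2,3)
3. t=11/6 → T at (11/3,6); v=(2,-3)

Final position: (11/3,6)
Wall sequence: BLT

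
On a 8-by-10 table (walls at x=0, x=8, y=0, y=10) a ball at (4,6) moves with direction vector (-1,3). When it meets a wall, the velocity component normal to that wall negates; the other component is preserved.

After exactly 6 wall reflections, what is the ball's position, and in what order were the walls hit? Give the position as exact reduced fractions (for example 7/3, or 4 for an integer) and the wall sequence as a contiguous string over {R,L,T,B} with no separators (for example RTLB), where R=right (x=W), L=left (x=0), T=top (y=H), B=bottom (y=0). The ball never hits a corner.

Final position: (8,2)
Wall sequence: TLBTBR

1. t=4/3 → T at (8/3,10); v=(-1,-3)
2. t=8/3 → L at (0,2); v=(1,-3)
3. t=2/3 → B at (2/3,0); v=(1,3)
4. t=10/3 → T at (4,10); v=(1,-3)
5. t=10/3 → B at (22/3,0); v=(1,3)
6. t=2/3 → R at (8,2); v=(-1,3)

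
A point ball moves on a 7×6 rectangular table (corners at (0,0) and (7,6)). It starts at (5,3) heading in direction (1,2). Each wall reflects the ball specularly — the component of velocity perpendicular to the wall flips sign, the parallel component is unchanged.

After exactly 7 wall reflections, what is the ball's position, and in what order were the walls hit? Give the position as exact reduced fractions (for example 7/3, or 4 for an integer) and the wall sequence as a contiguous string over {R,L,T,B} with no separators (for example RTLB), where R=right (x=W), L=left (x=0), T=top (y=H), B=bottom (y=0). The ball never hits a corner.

1. t=3/2 → T at (13/2,6); v=(1,-2)
2. t=1/2 → R at (7,5); v=(-1,-2)
3. t=5/2 → B at (9/2,0); v=(-1,2)
4. t=3 → T at (3/2,6); v=(-1,-2)
5. t=3/2 → L at (0,3); v=(1,-2)
6. t=3/2 → B at (3/2,0); v=(1,2)
7. t=3 → T at (9/2,6); v=(1,-2)

Final position: (9/2,6)
Wall sequence: TRBTLBT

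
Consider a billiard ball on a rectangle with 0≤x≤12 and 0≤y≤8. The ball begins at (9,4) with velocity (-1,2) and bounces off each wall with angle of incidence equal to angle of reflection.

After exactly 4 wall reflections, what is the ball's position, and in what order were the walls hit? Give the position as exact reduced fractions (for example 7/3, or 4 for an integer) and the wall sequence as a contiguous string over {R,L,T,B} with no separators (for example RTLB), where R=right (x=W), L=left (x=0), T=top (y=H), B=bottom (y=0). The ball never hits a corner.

1. t=2 → T at (7,8); v=(-1,-2)
2. t=4 → B at (3,0); v=(-1,2)
3. t=3 → L at (0,6); v=(1,2)
4. t=1 → T at (1,8); v=(1,-2)

Final position: (1,8)
Wall sequence: TBLT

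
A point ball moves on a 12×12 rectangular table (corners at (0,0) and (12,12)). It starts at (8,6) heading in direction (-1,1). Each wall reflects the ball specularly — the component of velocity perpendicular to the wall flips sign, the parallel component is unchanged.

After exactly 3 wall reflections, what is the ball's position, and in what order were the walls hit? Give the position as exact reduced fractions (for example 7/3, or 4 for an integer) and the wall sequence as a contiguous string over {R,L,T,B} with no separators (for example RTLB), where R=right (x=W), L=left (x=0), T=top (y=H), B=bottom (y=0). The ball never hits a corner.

1. t=6 → T at (2,12); v=(-1,-1)
2. t=2 → L at (0,10); v=(1,-1)
3. t=10 → B at (10,0); v=(1,1)

Final position: (10,0)
Wall sequence: TLB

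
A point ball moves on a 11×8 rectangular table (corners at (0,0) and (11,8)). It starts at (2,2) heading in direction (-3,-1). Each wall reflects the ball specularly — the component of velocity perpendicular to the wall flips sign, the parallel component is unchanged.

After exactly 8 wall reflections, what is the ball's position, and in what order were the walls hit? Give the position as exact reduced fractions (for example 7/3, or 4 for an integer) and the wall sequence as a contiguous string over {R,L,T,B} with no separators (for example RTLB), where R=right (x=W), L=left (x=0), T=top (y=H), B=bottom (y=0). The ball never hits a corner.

Final position: (8,0)
Wall sequence: LBRLTRLB

1. t=2/3 → L at (0,4/3); v=(3,-1)
2. t=4/3 → B at (4,0); v=(3,1)
3. t=7/3 → R at (11,7/3); v=(-3,1)
4. t=11/3 → L at (0,6); v=(3,1)
5. t=2 → T at (6,8); v=(3,-1)
6. t=5/3 → R at (11,19/3); v=(-3,-1)
7. t=11/3 → L at (0,8/3); v=(3,-1)
8. t=8/3 → B at (8,0); v=(3,1)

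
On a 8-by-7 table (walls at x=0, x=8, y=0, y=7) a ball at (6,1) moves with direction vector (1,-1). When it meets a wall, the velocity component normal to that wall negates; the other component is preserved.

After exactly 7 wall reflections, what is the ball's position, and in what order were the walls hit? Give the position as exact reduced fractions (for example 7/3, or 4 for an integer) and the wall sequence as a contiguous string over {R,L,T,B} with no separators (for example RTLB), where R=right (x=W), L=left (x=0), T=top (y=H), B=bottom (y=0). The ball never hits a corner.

Final position: (4,7)
Wall sequence: BRTLBRT

1. t=1 → B at (7,0); v=(1,1)
2. t=1 → R at (8,1); v=(-1,1)
3. t=6 → T at (2,7); v=(-1,-1)
4. t=2 → L at (0,5); v=(1,-1)
5. t=5 → B at (5,0); v=(1,1)
6. t=3 → R at (8,3); v=(-1,1)
7. t=4 → T at (4,7); v=(-1,-1)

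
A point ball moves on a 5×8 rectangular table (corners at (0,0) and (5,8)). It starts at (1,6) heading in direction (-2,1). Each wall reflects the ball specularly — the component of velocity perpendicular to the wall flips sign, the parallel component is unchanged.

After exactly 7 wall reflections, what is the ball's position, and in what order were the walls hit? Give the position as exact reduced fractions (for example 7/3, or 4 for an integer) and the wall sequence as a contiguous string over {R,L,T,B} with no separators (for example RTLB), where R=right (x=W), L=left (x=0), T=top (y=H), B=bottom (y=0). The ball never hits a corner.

1. t=1/2 → L at (0,13/2); v=(2,1)
2. t=3/2 → T at (3,8); v=(2,-1)
3. t=1 → R at (5,7); v=(-2,-1)
4. t=5/2 → L at (0,9/2); v=(2,-1)
5. t=5/2 → R at (5,2); v=(-2,-1)
6. t=2 → B at (1,0); v=(-2,1)
7. t=1/2 → L at (0,1/2); v=(2,1)

Final position: (0,1/2)
Wall sequence: LTRLRBL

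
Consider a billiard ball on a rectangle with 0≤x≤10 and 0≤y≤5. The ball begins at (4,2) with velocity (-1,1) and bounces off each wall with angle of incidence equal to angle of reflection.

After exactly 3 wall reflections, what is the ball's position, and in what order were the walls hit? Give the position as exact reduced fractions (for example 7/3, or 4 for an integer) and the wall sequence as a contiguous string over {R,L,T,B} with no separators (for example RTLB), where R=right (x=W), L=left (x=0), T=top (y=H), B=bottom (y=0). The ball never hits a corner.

1. t=3 → T at (1,5); v=(-1,-1)
2. t=1 → L at (0,4); v=(1,-1)
3. t=4 → B at (4,0); v=(1,1)

Final position: (4,0)
Wall sequence: TLB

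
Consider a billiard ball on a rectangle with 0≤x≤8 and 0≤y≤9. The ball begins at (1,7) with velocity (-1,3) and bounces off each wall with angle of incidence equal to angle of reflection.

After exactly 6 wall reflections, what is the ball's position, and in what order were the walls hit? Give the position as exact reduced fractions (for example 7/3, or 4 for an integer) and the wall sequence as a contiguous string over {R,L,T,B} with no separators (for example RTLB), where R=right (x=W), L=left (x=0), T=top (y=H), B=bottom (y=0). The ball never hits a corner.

1. t=2/3 → T at (1/3,9); v=(-1,-3)
2. t=1/3 → L at (0,8); v=(1,-3)
3. t=8/3 → B at (8/3,0); v=(1,3)
4. t=3 → T at (17/3,9); v=(1,-3)
5. t=7/3 → R at (8,2); v=(-1,-3)
6. t=2/3 → B at (22/3,0); v=(-1,3)

Final position: (22/3,0)
Wall sequence: TLBTRB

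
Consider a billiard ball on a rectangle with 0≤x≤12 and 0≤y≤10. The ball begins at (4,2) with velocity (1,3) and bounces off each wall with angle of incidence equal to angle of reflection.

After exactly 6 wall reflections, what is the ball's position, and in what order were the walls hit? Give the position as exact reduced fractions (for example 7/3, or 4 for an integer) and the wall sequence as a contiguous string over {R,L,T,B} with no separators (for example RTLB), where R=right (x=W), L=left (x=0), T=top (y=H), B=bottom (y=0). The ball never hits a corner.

Final position: (4,10)
Wall sequence: TBRTBT

1. t=8/3 → T at (20/3,10); v=(1,-3)
2. t=10/3 → B at (10,0); v=(1,3)
3. t=2 → R at (12,6); v=(-1,3)
4. t=4/3 → T at (32/3,10); v=(-1,-3)
5. t=10/3 → B at (22/3,0); v=(-1,3)
6. t=10/3 → T at (4,10); v=(-1,-3)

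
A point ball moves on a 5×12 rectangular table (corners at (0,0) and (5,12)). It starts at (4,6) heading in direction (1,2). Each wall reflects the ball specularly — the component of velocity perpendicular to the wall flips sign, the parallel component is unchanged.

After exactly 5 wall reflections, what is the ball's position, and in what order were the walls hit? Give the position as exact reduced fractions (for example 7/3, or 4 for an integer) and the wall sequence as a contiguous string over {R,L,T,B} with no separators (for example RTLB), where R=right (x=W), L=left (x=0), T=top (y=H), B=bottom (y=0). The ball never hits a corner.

1. t=1 → R at (5,8); v=(-1,2)
2. t=2 → T at (3,12); v=(-1,-2)
3. t=3 → L at (0,6); v=(1,-2)
4. t=3 → B at (3,0); v=(1,2)
5. t=2 → R at (5,4); v=(-1,2)

Final position: (5,4)
Wall sequence: RTLBR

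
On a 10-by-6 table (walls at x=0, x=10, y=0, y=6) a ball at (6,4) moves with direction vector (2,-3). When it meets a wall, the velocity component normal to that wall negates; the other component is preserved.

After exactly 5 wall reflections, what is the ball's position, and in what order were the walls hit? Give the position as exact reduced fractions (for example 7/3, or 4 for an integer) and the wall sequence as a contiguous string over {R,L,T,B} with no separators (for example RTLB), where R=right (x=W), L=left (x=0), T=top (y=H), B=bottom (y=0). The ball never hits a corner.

1. t=4/3 → B at (26/3,0); v=(2,3)
2. t=2/3 → R at (10,2); v=(-2,3)
3. t=4/3 → T at (22/3,6); v=(-2,-3)
4. t=2 → B at (10/3,0); v=(-2,3)
5. t=5/3 → L at (0,5); v=(2,3)

Final position: (0,5)
Wall sequence: BRTBL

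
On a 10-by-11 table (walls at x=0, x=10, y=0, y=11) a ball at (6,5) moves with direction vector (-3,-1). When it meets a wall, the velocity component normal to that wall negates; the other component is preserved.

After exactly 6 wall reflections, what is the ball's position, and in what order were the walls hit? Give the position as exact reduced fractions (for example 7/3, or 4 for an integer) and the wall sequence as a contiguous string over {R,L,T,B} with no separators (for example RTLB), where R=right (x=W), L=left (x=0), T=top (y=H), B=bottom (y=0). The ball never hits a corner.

Final position: (0,31/3)
Wall sequence: LBRLRL

1. t=2 → L at (0,3); v=(3,-1)
2. t=3 → B at (9,0); v=(3,1)
3. t=1/3 → R at (10,1/3); v=(-3,1)
4. t=10/3 → L at (0,11/3); v=(3,1)
5. t=10/3 → R at (10,7); v=(-3,1)
6. t=10/3 → L at (0,31/3); v=(3,1)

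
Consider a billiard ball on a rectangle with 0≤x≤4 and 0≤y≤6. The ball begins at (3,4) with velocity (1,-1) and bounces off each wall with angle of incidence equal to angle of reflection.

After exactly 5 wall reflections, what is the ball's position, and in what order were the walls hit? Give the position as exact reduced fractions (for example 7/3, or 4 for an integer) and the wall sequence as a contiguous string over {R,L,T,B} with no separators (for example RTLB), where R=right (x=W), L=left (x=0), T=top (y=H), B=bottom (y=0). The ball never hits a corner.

Final position: (3,6)
Wall sequence: RBLRT

1. t=1 → R at (4,3); v=(-1,-1)
2. t=3 → B at (1,0); v=(-1,1)
3. t=1 → L at (0,1); v=(1,1)
4. t=4 → R at (4,5); v=(-1,1)
5. t=1 → T at (3,6); v=(-1,-1)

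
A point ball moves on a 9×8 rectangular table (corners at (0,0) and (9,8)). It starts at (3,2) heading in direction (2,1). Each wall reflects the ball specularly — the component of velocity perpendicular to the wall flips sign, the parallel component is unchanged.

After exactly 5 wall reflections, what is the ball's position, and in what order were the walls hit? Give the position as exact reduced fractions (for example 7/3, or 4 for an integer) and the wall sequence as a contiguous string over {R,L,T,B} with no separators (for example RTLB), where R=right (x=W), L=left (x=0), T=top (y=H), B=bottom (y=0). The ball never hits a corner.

1. t=3 → R at (9,5); v=(-2,1)
2. t=3 → T at (3,8); v=(-2,-1)
3. t=3/2 → L at (0,13/2); v=(2,-1)
4. t=9/2 → R at (9,2); v=(-2,-1)
5. t=2 → B at (5,0); v=(-2,1)

Final position: (5,0)
Wall sequence: RTLRB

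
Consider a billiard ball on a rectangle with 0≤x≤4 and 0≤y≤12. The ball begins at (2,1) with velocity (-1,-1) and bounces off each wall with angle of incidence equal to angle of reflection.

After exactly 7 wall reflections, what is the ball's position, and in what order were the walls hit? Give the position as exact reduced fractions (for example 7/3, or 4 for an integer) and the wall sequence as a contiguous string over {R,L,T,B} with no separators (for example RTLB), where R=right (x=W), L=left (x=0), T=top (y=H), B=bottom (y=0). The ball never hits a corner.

1. t=1 → B at (1,0); v=(-1,1)
2. t=1 → L at (0,1); v=(1,1)
3. t=4 → R at (4,5); v=(-1,1)
4. t=4 → L at (0,9); v=(1,1)
5. t=3 → T at (3,12); v=(1,-1)
6. t=1 → R at (4,11); v=(-1,-1)
7. t=4 → L at (0,7); v=(1,-1)

Final position: (0,7)
Wall sequence: BLRLTRL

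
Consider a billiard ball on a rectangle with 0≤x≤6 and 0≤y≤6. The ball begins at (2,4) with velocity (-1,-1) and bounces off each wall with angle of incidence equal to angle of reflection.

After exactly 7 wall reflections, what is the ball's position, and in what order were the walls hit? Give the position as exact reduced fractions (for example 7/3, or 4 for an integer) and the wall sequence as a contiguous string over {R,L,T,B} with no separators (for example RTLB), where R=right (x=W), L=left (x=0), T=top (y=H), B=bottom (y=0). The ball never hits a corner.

1. t=2 → L at (0,2); v=(1,-1)
2. t=2 → B at (2,0); v=(1,1)
3. t=4 → R at (6,4); v=(-1,1)
4. t=2 → T at (4,6); v=(-1,-1)
5. t=4 → L at (0,2); v=(1,-1)
6. t=2 → B at (2,0); v=(1,1)
7. t=4 → R at (6,4); v=(-1,1)

Final position: (6,4)
Wall sequence: LBRTLBR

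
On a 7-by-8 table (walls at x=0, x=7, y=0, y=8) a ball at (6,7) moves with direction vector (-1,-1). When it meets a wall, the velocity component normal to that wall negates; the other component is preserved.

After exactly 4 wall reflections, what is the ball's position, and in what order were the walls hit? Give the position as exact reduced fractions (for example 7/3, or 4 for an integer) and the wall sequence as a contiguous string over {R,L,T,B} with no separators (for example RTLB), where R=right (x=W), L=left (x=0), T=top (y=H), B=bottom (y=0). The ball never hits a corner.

1. t=6 → L at (0,1); v=(1,-1)
2. t=1 → B at (1,0); v=(1,1)
3. t=6 → R at (7,6); v=(-1,1)
4. t=2 → T at (5,8); v=(-1,-1)

Final position: (5,8)
Wall sequence: LBRT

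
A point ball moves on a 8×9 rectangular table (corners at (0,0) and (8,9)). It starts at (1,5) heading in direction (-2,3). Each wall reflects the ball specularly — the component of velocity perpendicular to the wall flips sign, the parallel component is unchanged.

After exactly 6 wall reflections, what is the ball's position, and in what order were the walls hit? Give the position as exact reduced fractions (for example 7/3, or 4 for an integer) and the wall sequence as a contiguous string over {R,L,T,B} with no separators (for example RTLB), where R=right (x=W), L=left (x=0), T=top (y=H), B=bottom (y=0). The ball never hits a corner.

Final position: (0,11/2)
Wall sequence: LTBRTL

1. t=1/2 → L at (0,13/2); v=(2,3)
2. t=5/6 → T at (5/3,9); v=(2,-3)
3. t=3 → B at (23/3,0); v=(2,3)
4. t=1/6 → R at (8,1/2); v=(-2,3)
5. t=17/6 → T at (7/3,9); v=(-2,-3)
6. t=7/6 → L at (0,11/2); v=(2,-3)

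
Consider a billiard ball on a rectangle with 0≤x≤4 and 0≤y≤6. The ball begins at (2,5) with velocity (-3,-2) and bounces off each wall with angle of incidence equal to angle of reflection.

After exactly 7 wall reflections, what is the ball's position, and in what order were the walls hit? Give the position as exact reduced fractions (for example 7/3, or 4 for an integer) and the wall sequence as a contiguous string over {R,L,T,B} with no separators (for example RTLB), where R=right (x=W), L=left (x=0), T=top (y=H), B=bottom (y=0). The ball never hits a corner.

Final position: (0,5)
Wall sequence: LRBLRTL

1. t=2/3 → L at (0,11/3); v=(3,-2)
2. t=4/3 → R at (4,1); v=(-3,-2)
3. t=1/2 → B at (5/2,0); v=(-3,2)
4. t=5/6 → L at (0,5/3); v=(3,2)
5. t=4/3 → R at (4,13/3); v=(-3,2)
6. t=5/6 → T at (3/2,6); v=(-3,-2)
7. t=1/2 → L at (0,5); v=(3,-2)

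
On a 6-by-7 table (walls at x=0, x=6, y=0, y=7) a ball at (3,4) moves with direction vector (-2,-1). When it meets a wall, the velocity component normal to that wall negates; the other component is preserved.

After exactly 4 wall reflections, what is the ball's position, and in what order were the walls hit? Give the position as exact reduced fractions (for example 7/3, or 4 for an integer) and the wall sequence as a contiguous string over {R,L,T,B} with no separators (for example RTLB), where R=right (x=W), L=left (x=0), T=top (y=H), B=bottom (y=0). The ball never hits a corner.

1. t=3/2 → L at (0,5/2); v=(2,-1)
2. t=5/2 → B at (5,0); v=(2,1)
3. t=1/2 → R at (6,1/2); v=(-2,1)
4. t=3 → L at (0,7/2); v=(2,1)

Final position: (0,7/2)
Wall sequence: LBRL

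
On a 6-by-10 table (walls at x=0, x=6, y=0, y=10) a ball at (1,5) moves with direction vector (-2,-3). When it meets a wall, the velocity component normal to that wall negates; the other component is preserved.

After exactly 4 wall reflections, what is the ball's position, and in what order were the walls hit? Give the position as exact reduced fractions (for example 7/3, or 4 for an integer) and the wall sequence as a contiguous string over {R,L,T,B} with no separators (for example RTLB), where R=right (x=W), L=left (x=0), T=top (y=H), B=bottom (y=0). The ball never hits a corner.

Final position: (3,10)
Wall sequence: LBRT

1. t=1/2 → L at (0,7/2); v=(2,-3)
2. t=7/6 → B at (7/3,0); v=(2,3)
3. t=11/6 → R at (6,11/2); v=(-2,3)
4. t=3/2 → T at (3,10); v=(-2,-3)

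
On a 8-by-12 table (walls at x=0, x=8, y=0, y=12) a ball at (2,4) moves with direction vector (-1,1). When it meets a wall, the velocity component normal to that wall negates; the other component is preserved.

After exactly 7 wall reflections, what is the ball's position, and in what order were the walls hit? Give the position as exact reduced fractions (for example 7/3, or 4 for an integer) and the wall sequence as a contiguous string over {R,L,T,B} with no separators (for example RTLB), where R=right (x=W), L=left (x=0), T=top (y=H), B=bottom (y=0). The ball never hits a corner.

Final position: (2,12)
Wall sequence: LTRLBRT

1. t=2 → L at (0,6); v=(1,1)
2. t=6 → T at (6,12); v=(1,-1)
3. t=2 → R at (8,10); v=(-1,-1)
4. t=8 → L at (0,2); v=(1,-1)
5. t=2 → B at (2,0); v=(1,1)
6. t=6 → R at (8,6); v=(-1,1)
7. t=6 → T at (2,12); v=(-1,-1)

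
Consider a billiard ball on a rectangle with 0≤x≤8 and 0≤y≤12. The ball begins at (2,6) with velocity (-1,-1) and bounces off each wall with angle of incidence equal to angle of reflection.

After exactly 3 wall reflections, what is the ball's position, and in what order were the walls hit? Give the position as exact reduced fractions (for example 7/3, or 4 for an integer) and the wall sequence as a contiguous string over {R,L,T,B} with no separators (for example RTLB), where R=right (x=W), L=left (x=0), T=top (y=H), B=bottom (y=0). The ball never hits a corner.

Final position: (8,4)
Wall sequence: LBR

1. t=2 → L at (0,4); v=(1,-1)
2. t=4 → B at (4,0); v=(1,1)
3. t=4 → R at (8,4); v=(-1,1)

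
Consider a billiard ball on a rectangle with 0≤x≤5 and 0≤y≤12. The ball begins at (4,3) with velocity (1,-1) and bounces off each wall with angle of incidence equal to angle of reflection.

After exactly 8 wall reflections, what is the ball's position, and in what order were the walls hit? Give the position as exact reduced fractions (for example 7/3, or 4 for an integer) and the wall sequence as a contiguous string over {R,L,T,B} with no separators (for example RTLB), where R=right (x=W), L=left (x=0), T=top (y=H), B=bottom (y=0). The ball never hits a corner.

Final position: (0,1)
Wall sequence: RBLRTLRL

1. t=1 → R at (5,2); v=(-1,-1)
2. t=2 → B at (3,0); v=(-1,1)
3. t=3 → L at (0,3); v=(1,1)
4. t=5 → R at (5,8); v=(-1,1)
5. t=4 → T at (1,12); v=(-1,-1)
6. t=1 → L at (0,11); v=(1,-1)
7. t=5 → R at (5,6); v=(-1,-1)
8. t=5 → L at (0,1); v=(1,-1)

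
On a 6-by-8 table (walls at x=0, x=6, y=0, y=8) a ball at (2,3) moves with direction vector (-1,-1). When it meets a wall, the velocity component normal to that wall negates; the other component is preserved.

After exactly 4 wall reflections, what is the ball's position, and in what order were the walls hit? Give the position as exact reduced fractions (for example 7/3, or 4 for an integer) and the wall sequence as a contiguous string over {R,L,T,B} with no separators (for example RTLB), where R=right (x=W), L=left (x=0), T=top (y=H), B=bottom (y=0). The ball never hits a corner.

Final position: (3,8)
Wall sequence: LBRT

1. t=2 → L at (0,1); v=(1,-1)
2. t=1 → B at (1,0); v=(1,1)
3. t=5 → R at (6,5); v=(-1,1)
4. t=3 → T at (3,8); v=(-1,-1)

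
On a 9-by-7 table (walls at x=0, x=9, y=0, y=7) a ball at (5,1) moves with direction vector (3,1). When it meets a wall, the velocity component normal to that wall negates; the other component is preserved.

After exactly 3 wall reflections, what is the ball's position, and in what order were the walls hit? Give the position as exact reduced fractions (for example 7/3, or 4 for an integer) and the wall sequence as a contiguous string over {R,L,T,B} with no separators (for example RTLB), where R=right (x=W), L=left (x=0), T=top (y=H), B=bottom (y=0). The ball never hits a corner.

Final position: (5,7)
Wall sequence: RLT

1. t=4/3 → R at (9,7/3); v=(-3,1)
2. t=3 → L at (0,16/3); v=(3,1)
3. t=5/3 → T at (5,7); v=(3,-1)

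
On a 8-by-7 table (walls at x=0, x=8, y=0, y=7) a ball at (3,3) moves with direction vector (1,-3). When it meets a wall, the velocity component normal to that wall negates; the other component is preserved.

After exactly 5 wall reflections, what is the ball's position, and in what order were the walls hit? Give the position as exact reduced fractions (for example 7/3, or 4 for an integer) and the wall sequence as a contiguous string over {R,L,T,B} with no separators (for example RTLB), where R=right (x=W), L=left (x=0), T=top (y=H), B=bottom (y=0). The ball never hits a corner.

1. t=1 → B at (4,0); v=(1,3)
2. t=7/3 → T at (19/3,7); v=(1,-3)
3. t=5/3 → R at (8,2); v=(-1,-3)
4. t=2/3 → B at (22/3,0); v=(-1,3)
5. t=7/3 → T at (5,7); v=(-1,-3)

Final position: (5,7)
Wall sequence: BTRBT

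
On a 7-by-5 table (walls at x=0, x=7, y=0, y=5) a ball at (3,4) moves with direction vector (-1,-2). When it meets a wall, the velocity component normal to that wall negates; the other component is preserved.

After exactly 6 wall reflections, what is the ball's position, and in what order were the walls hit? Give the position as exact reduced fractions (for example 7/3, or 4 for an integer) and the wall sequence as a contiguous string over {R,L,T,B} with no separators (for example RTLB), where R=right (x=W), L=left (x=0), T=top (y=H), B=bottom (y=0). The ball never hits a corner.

1. t=2 → B at (1,0); v=(-1,2)
2. t=1 → L at (0,2); v=(1,2)
3. t=3/2 → T at (3/2,5); v=(1,-2)
4. t=5/2 → B at (4,0); v=(1,2)
5. t=5/2 → T at (13/2,5); v=(1,-2)
6. t=1/2 → R at (7,4); v=(-1,-2)

Final position: (7,4)
Wall sequence: BLTBTR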